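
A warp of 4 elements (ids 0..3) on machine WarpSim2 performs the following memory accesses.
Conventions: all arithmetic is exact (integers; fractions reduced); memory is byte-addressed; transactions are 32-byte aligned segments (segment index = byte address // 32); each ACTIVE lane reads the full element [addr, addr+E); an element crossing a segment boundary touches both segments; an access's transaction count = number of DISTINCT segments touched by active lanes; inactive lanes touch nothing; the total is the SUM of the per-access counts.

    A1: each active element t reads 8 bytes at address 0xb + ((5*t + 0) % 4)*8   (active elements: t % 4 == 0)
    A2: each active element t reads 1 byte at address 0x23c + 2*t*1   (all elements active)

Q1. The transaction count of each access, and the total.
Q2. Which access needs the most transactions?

A1: 1 transaction
A2: 2 transactions

Answer: 1,2; total 3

Answer: A2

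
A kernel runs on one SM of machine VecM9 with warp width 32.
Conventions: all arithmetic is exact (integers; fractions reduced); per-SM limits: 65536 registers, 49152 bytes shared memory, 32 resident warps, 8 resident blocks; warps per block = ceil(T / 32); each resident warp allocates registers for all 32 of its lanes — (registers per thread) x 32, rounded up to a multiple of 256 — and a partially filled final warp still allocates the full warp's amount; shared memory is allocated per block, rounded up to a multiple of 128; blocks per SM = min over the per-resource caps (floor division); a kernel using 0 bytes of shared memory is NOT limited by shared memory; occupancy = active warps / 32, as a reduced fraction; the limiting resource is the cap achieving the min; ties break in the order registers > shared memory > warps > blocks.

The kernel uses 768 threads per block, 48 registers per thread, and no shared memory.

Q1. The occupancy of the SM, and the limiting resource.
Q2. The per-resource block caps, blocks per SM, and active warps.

Answer: occupancy 3/4, limited by registers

registers: 1 block
shared memory: no limit (kernel uses none)
warps: 1 block
blocks: 8 blocks

Answer: 1 block, 24 active warps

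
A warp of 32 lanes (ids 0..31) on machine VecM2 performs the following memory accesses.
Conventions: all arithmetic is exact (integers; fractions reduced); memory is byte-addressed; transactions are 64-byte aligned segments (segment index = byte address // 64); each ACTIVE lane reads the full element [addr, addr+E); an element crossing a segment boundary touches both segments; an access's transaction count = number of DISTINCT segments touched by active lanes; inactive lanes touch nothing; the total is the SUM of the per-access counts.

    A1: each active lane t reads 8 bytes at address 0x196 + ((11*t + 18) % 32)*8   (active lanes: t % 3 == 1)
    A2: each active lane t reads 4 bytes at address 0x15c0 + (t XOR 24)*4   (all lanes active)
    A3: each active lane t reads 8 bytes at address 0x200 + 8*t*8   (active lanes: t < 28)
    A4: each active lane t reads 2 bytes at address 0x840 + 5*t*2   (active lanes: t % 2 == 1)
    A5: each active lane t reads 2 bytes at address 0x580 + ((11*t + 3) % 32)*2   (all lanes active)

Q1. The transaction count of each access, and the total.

A1: 4 transactions
A2: 2 transactions
A3: 28 transactions
A4: 5 transactions
A5: 1 transaction

Answer: 4,2,28,5,1; total 40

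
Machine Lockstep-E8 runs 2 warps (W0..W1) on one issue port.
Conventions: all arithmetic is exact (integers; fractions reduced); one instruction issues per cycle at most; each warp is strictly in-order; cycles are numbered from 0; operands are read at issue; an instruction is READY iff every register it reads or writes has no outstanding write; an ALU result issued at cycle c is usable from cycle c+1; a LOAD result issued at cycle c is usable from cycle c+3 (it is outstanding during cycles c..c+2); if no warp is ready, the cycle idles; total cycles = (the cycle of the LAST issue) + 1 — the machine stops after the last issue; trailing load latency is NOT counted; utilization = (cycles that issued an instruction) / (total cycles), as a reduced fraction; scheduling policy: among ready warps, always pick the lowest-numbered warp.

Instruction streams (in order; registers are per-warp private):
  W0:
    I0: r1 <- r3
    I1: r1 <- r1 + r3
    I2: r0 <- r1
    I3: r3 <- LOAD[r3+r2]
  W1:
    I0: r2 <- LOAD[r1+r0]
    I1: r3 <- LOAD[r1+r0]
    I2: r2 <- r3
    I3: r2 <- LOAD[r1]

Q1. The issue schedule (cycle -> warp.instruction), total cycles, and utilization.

cycle 0: W0.I0
cycle 1: W0.I1
cycle 2: W0.I2
cycle 3: W0.I3
cycle 4: W1.I0
cycle 5: W1.I1
cycle 6: idle
cycle 7: idle
cycle 8: W1.I2
cycle 9: W1.I3

Answer: 10 cycles, utilization 4/5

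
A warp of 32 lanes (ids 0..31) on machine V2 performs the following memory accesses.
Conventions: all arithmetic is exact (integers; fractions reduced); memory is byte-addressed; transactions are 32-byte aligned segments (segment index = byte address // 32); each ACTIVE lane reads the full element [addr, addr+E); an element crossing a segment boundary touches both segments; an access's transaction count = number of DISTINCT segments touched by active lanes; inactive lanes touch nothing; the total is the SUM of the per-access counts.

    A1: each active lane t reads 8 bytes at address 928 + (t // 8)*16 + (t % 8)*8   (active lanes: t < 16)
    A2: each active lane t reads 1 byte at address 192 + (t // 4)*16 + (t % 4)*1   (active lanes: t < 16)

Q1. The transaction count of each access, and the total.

A1: 3 transactions
A2: 2 transactions

Answer: 3,2; total 5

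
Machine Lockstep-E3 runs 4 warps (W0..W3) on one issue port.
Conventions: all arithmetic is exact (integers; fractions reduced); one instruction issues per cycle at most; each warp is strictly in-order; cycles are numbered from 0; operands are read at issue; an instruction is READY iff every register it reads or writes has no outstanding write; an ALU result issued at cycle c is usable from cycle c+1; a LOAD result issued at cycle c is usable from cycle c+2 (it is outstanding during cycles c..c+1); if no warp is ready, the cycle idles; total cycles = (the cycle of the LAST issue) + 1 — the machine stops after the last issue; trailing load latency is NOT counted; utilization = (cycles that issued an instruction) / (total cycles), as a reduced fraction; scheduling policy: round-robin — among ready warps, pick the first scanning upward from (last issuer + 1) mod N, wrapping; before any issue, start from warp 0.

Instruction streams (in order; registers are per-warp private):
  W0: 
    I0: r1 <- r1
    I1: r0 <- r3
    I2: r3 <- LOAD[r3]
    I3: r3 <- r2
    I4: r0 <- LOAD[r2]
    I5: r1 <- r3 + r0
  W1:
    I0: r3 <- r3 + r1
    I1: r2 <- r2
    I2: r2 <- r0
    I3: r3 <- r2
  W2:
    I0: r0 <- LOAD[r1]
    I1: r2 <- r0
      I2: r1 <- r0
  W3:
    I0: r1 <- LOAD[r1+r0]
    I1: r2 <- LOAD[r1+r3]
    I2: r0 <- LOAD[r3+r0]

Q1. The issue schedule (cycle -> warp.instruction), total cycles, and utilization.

cycle 0: W0.I0
cycle 1: W1.I0
cycle 2: W2.I0
cycle 3: W3.I0
cycle 4: W0.I1
cycle 5: W1.I1
cycle 6: W2.I1
cycle 7: W3.I1
cycle 8: W0.I2
cycle 9: W1.I2
cycle 10: W2.I2
cycle 11: W3.I2
cycle 12: W0.I3
cycle 13: W1.I3
cycle 14: W0.I4
cycle 15: idle
cycle 16: W0.I5

Answer: 17 cycles, utilization 16/17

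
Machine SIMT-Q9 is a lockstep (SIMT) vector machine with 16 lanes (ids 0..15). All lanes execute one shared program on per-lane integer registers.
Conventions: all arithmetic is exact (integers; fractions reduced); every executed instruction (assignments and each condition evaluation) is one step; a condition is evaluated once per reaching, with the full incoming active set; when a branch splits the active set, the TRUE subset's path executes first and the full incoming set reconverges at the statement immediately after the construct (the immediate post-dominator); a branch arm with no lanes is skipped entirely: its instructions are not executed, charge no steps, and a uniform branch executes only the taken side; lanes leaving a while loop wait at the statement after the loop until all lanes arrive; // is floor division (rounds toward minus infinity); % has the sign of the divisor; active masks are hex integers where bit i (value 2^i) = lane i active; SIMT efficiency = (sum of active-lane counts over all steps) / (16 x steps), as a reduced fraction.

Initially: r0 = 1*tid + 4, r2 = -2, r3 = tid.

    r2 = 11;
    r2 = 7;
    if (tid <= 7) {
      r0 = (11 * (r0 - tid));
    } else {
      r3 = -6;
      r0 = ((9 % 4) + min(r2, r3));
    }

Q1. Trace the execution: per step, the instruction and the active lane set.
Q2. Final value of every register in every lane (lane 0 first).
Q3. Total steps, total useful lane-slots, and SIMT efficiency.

step 0: r2 <- 11                     0xffff
step 1: r2 <- 7                      0xffff
step 2: eval (tid <= 7)              0xffff
step 3: r0 <- (11 * (r0 - tid))      0x00ff
step 4: r3 <- -6                     0xff00
step 5: r0 <- ((9 % 4) + min(r2, r3)) 0xff00

Answer: 6 steps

r0: 44,44,44,44,44,44,44,44,-5,-5,-5,-5,-5,-5,-5,-5
r2: 7,7,7,7,7,7,7,7,7,7,7,7,7,7,7,7
r3: 0,1,2,3,4,5,6,7,-6,-6,-6,-6,-6,-6,-6,-6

steps = 6; useful = 72; efficiency = 72/96 = 3/4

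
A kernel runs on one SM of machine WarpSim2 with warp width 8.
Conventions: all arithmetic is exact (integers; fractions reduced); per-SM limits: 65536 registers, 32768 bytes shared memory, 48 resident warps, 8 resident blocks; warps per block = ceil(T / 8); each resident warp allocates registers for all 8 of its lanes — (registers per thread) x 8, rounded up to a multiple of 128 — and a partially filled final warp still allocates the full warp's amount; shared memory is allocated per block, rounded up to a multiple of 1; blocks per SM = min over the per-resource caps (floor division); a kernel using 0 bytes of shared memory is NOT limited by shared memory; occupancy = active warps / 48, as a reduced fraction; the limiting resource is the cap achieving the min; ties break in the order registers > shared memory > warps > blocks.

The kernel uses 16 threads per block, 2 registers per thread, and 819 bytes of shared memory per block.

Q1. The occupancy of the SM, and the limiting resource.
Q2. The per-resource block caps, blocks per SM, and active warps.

Answer: occupancy 1/3, limited by blocks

registers: 256 blocks
shared memory: 40 blocks
warps: 24 blocks
blocks: 8 blocks

Answer: 8 blocks, 16 active warps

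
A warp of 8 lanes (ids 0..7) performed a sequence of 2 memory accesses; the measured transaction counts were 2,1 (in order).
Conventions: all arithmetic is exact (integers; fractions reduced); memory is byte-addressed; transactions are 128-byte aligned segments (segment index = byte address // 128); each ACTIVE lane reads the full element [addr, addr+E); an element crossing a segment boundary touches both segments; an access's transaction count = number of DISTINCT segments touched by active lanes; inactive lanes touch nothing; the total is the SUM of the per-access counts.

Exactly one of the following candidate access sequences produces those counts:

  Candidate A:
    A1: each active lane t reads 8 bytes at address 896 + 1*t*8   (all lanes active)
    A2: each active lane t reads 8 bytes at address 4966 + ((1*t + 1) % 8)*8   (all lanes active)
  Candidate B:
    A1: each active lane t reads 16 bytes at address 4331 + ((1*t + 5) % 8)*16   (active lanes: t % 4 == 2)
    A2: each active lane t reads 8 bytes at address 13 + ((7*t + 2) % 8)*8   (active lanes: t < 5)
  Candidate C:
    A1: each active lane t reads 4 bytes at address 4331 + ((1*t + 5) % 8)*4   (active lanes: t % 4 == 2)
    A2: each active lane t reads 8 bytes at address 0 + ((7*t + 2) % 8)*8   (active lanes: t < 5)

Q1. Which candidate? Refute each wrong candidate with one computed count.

A: A1 gives 1 transaction, not 2
B: A1 gives 1 transaction, not 2
C: all counts match (2,1)

Answer: C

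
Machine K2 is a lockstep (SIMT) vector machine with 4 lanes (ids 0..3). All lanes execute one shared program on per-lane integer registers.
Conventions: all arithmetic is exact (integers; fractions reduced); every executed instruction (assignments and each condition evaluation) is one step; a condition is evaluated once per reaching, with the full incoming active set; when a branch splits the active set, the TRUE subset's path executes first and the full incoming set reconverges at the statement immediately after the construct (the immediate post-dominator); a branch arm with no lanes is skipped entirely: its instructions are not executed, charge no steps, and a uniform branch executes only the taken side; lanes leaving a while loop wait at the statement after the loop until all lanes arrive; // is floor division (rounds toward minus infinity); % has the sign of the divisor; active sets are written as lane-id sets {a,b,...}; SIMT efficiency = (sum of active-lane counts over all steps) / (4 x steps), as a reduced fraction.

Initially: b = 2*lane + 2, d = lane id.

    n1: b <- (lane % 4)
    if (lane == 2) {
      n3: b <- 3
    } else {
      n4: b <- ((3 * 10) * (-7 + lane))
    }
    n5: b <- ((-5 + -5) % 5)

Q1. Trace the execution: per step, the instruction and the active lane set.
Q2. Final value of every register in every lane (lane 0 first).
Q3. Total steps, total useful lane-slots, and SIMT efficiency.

step 0: b <- (lane % 4)              {0,1,2,3}
step 1: eval (lane == 2)             {0,1,2,3}
step 2: b <- 3                       {2}
step 3: b <- ((3 * 10) * (-7 + lane)) {0,1,3}
step 4: b <- ((-5 + -5) % 5)         {0,1,2,3}

Answer: 5 steps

b: 0,0,0,0
d: 0,1,2,3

steps = 5; useful = 16; efficiency = 16/20 = 4/5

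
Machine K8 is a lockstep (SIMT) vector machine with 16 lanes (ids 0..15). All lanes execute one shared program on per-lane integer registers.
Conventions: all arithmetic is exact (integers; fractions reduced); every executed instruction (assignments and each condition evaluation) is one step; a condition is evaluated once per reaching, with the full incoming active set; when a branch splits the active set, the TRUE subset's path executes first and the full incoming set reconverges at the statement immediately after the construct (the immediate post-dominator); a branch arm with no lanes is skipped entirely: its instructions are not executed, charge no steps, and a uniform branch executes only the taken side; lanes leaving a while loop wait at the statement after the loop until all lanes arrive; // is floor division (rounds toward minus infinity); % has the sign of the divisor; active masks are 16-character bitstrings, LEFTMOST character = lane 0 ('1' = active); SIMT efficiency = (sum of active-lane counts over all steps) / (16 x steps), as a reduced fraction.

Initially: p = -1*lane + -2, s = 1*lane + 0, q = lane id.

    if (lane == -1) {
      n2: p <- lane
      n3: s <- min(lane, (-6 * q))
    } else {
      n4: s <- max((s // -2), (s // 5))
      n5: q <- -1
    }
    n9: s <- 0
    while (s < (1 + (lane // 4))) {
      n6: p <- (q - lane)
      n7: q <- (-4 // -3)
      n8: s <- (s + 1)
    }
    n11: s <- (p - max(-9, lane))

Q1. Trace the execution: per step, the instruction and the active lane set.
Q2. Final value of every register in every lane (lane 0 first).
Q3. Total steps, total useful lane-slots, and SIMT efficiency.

step 0: eval (lane == -1)            1111111111111111
step 1: s <- max((s // -2), (s // 5)) 1111111111111111
step 2: q <- -1                      1111111111111111
step 3: s <- 0                       1111111111111111
step 4: eval (s < (1 + (lane // 4))) 1111111111111111
step 5: p <- (q - lane)              1111111111111111
step 6: q <- (-4 // -3)              1111111111111111
step 7: s <- (s + 1)                 1111111111111111
step 8: eval (s < (1 + (lane // 4))) 1111111111111111
step 9: p <- (q - lane)              0000111111111111
step 10: q <- (-4 // -3)              0000111111111111
step 11: s <- (s + 1)                 0000111111111111
step 12: eval (s < (1 + (lane // 4))) 0000111111111111
step 13: p <- (q - lane)              0000000011111111
step 14: q <- (-4 // -3)              0000000011111111
step 15: s <- (s + 1)                 0000000011111111
step 16: eval (s < (1 + (lane // 4))) 0000000011111111
step 17: p <- (q - lane)              0000000000001111
step 18: q <- (-4 // -3)              0000000000001111
step 19: s <- (s + 1)                 0000000000001111
step 20: eval (s < (1 + (lane // 4))) 0000000000001111
step 21: s <- (p - max(-9, lane))     1111111111111111

Answer: 22 steps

p: -1,-2,-3,-4,-3,-4,-5,-6,-7,-8,-9,-10,-11,-12,-13,-14
s: -1,-3,-5,-7,-7,-9,-11,-13,-15,-17,-19,-21,-23,-25,-27,-29
q: 1,1,1,1,1,1,1,1,1,1,1,1,1,1,1,1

steps = 22; useful = 256; efficiency = 256/352 = 8/11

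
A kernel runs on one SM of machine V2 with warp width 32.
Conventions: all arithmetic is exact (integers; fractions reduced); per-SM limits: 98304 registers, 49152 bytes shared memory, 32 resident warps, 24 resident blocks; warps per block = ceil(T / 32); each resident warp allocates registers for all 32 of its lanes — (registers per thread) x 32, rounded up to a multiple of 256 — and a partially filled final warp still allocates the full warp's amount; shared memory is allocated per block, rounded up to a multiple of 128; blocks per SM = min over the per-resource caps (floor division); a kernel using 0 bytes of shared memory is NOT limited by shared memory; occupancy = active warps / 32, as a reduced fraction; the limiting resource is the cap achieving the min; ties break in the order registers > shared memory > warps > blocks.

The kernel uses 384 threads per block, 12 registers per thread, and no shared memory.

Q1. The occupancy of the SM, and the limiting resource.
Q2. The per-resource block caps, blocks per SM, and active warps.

Answer: occupancy 3/4, limited by warps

registers: 16 blocks
shared memory: no limit (kernel uses none)
warps: 2 blocks
blocks: 24 blocks

Answer: 2 blocks, 24 active warps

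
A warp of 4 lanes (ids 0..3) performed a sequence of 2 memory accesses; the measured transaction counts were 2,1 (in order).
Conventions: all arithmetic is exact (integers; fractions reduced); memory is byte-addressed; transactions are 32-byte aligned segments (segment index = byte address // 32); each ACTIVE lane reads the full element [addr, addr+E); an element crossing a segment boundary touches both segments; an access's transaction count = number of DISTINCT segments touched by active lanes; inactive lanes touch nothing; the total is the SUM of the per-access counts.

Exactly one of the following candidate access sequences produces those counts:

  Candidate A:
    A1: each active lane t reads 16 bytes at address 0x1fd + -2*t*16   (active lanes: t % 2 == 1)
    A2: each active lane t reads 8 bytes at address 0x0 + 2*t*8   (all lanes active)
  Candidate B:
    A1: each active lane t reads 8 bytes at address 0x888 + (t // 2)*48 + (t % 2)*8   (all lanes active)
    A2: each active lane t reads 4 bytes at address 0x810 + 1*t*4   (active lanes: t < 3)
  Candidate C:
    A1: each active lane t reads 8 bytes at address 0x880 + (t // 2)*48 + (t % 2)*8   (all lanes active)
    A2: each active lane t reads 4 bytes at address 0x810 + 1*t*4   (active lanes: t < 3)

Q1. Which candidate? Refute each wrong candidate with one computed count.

A: A1 gives 4 transactions, not 2
B: A1 gives 3 transactions, not 2
C: all counts match (2,1)

Answer: C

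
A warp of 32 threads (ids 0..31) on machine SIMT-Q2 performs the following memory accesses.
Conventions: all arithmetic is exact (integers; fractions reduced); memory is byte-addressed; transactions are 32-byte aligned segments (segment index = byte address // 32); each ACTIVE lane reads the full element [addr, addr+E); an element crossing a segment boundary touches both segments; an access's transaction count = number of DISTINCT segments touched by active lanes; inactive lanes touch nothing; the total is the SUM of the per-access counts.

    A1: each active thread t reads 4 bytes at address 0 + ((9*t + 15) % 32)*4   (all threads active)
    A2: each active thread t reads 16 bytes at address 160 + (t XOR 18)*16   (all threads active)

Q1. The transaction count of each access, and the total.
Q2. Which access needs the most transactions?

A1: 4 transactions
A2: 16 transactions

Answer: 4,16; total 20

Answer: A2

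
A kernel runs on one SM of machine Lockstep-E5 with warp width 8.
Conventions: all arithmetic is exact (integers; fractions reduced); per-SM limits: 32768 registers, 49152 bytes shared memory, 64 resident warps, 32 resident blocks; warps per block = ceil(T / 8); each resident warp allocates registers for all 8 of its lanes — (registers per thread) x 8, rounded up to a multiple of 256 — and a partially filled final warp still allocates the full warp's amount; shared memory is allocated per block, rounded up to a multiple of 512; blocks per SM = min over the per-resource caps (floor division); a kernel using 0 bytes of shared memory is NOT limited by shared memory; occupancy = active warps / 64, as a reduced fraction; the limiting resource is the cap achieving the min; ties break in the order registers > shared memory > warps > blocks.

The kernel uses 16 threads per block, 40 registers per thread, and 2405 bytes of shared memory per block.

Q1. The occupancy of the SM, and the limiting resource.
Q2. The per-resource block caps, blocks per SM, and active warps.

Answer: occupancy 19/32, limited by shared memory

registers: 32 blocks
shared memory: 19 blocks
warps: 32 blocks
blocks: 32 blocks

Answer: 19 blocks, 38 active warps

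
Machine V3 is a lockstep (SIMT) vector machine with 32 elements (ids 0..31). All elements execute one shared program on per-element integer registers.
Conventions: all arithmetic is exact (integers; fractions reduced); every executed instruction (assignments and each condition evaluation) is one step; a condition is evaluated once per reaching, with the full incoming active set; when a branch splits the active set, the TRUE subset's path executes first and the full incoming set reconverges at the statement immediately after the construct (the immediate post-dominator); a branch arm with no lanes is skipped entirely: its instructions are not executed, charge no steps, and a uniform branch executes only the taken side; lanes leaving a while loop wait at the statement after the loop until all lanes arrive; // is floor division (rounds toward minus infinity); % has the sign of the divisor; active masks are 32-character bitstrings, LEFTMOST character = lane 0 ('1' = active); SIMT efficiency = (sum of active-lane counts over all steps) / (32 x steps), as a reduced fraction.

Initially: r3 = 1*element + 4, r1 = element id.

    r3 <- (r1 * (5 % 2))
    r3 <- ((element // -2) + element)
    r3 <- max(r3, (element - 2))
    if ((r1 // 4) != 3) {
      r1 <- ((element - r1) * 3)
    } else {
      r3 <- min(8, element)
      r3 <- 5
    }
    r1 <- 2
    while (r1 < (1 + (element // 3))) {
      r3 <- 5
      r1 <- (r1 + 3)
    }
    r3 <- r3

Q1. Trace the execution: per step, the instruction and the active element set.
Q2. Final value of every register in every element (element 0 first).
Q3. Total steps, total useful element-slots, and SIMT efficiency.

step 0: r3 <- (r1 * (5 % 2))         11111111111111111111111111111111
step 1: r3 <- ((element // -2) + element) 11111111111111111111111111111111
step 2: r3 <- max(r3, (element - 2)) 11111111111111111111111111111111
step 3: eval ((r1 // 4) != 3)        11111111111111111111111111111111
step 4: r1 <- ((element - r1) * 3)   11111111111100001111111111111111
step 5: r3 <- min(8, element)        00000000000011110000000000000000
step 6: r3 <- 5                      00000000000011110000000000000000
step 7: r1 <- 2                      11111111111111111111111111111111
step 8: eval (r1 < (1 + (element // 3))) 11111111111111111111111111111111
step 9: r3 <- 5                      00000011111111111111111111111111
step 10: r1 <- (r1 + 3)               00000011111111111111111111111111
step 11: eval (r1 < (1 + (element // 3))) 00000011111111111111111111111111
step 12: r3 <- 5                      00000000000000011111111111111111
step 13: r1 <- (r1 + 3)               00000000000000011111111111111111
step 14: eval (r1 < (1 + (element // 3))) 00000000000000011111111111111111
step 15: r3 <- 5                      00000000000000000000000011111111
step 16: r1 <- (r1 + 3)               00000000000000000000000011111111
step 17: eval (r1 < (1 + (element // 3))) 00000000000000000000000011111111
step 18: r3 <- r3                     11111111111111111111111111111111

Answer: 19 steps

r3: 0,0,1,1,2,3,5,5,5,5,5,5,5,5,5,5,5,5,5,5,5,5,5,5,5,5,5,5,5,5,5,5
r1: 2,2,2,2,2,2,5,5,5,5,5,5,5,5,5,8,8,8,8,8,8,8,8,8,11,11,11,11,11,11,11,11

steps = 19; useful = 413; efficiency = 413/608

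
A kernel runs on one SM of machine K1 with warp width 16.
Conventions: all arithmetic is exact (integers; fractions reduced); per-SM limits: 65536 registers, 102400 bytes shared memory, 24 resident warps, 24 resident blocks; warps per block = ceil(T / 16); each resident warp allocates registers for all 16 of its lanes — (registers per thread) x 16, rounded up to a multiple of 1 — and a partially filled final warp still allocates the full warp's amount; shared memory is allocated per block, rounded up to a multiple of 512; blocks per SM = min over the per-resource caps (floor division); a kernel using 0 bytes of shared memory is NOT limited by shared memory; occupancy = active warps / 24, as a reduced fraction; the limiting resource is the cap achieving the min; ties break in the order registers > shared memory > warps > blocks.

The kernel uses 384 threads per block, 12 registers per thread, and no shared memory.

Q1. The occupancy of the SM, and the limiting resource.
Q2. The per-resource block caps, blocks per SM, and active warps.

Answer: occupancy 1, limited by warps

registers: 14 blocks
shared memory: no limit (kernel uses none)
warps: 1 block
blocks: 24 blocks

Answer: 1 block, 24 active warps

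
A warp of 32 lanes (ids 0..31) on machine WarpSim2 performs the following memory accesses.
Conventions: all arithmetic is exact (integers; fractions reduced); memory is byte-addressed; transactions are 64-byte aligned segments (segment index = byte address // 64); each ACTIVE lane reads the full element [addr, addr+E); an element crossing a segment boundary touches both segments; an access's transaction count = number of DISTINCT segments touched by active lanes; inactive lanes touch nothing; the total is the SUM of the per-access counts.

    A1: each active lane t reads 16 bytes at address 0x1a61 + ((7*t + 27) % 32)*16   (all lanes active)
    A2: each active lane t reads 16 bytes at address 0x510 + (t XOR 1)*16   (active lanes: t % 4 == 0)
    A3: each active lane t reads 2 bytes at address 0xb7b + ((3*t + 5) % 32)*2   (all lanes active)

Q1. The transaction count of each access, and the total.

A1: 9 transactions
A2: 8 transactions
A3: 2 transactions

Answer: 9,8,2; total 19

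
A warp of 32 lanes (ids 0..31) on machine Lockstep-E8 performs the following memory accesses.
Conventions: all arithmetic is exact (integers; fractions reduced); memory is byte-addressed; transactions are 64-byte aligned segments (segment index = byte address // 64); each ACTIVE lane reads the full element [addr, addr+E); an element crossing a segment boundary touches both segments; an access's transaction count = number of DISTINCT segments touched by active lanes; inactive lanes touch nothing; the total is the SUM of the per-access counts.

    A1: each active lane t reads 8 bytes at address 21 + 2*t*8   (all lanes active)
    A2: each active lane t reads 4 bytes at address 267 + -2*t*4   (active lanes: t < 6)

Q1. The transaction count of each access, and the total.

A1: 9 transactions
A2: 2 transactions

Answer: 9,2; total 11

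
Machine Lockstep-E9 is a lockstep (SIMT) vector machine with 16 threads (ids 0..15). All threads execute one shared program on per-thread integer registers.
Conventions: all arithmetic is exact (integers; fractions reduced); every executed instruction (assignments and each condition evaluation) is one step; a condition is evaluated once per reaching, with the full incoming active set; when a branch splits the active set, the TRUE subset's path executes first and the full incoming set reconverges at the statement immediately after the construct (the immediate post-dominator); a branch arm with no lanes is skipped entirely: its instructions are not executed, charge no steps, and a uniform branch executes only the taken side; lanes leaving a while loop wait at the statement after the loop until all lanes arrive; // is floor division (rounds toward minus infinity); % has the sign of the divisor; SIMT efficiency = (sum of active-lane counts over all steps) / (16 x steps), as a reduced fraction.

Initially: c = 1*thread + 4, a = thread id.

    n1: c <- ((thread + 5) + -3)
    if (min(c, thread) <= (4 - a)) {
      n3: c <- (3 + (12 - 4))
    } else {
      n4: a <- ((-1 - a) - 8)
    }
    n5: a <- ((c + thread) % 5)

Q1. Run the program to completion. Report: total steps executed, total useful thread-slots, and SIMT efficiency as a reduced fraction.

Answer: 5 steps, 64 useful, 4/5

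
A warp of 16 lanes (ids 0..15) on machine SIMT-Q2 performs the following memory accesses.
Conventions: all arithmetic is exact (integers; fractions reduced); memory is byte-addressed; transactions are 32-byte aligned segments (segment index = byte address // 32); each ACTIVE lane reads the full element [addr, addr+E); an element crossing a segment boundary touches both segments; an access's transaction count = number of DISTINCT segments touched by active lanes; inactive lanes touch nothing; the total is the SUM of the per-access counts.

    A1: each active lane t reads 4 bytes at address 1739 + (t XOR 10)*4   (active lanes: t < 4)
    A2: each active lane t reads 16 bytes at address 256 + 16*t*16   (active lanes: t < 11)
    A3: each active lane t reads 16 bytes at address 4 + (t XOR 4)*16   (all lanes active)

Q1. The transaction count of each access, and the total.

A1: 1 transaction
A2: 11 transactions
A3: 9 transactions

Answer: 1,11,9; total 21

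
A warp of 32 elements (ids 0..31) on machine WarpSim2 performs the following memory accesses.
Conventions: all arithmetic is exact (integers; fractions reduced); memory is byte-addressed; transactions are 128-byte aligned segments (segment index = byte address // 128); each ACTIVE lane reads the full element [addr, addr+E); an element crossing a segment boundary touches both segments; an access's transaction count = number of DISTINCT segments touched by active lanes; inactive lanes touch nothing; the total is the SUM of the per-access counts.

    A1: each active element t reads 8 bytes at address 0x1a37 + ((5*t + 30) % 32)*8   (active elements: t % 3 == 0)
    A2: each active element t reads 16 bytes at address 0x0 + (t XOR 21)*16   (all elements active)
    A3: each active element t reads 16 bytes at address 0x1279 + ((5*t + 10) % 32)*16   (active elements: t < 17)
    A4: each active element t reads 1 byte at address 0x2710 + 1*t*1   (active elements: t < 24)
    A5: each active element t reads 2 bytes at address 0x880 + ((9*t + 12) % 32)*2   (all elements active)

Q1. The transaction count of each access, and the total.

A1: 3 transactions
A2: 4 transactions
A3: 4 transactions
A4: 1 transaction
A5: 1 transaction

Answer: 3,4,4,1,1; total 13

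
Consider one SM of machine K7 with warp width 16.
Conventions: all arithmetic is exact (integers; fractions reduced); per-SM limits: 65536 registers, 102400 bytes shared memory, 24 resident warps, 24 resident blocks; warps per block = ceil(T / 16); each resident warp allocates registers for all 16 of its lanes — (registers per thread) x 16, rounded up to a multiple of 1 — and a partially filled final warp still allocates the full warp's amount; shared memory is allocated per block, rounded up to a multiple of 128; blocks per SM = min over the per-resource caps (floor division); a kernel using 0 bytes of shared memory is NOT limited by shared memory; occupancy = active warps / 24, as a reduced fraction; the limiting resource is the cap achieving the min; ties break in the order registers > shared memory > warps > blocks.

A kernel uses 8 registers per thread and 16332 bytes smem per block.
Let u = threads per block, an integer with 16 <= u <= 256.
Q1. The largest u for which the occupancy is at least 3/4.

Answer: u = 192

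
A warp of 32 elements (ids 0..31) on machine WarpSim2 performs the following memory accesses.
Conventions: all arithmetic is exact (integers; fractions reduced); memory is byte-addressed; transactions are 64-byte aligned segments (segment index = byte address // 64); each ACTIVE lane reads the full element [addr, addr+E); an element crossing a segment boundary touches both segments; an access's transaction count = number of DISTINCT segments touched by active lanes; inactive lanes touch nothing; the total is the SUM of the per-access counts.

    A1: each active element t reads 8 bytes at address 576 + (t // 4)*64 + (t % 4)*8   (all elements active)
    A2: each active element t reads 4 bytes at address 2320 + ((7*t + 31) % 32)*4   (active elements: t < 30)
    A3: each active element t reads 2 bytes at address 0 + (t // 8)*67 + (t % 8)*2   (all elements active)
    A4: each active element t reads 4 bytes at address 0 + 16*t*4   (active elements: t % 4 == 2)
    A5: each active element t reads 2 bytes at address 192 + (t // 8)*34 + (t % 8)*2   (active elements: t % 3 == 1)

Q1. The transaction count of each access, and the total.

A1: 8 transactions
A2: 3 transactions
A3: 4 transactions
A4: 8 transactions
A5: 2 transactions

Answer: 8,3,4,8,2; total 25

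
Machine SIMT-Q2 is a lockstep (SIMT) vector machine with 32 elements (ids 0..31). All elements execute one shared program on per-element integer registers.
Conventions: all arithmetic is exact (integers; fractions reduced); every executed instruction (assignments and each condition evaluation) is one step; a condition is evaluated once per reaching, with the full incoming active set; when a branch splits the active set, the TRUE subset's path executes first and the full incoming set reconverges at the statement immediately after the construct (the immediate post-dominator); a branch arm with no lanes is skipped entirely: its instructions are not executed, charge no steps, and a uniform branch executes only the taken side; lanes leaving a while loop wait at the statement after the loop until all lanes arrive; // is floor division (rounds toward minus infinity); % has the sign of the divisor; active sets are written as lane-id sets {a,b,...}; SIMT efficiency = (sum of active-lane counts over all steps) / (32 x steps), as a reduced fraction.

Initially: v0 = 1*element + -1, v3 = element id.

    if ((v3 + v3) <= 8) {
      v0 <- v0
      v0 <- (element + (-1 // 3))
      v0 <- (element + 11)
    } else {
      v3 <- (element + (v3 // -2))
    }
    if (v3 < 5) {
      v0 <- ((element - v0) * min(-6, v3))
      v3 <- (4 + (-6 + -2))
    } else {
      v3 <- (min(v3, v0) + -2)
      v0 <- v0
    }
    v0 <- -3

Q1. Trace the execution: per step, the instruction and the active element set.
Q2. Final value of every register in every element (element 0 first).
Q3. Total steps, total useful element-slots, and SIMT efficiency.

step 0: eval ((v3 + v3) <= 8)        {0,1,2,3,4,5,6,7,8,9,10,11,12,13,14,15,16,17,18,19,20,21,22,23,24,25,26,27,28,29,30,31}
step 1: v0 <- v0                     {0,1,2,3,4}
step 2: v0 <- (element + (-1 // 3))  {0,1,2,3,4}
step 3: v0 <- (element + 11)         {0,1,2,3,4}
step 4: v3 <- (element + (v3 // -2)) {5,6,7,8,9,10,11,12,13,14,15,16,17,18,19,20,21,22,23,24,25,26,27,28,29,30,31}
step 5: eval (v3 < 5)                {0,1,2,3,4,5,6,7,8,9,10,11,12,13,14,15,16,17,18,19,20,21,22,23,24,25,26,27,28,29,30,31}
step 6: v0 <- ((element - v0) * min(-6, v3)) {0,1,2,3,4,5,6,7,8,9}
step 7: v3 <- (4 + (-6 + -2))        {0,1,2,3,4,5,6,7,8,9}
step 8: v3 <- (min(v3, v0) + -2)     {10,11,12,13,14,15,16,17,18,19,20,21,22,23,24,25,26,27,28,29,30,31}
step 9: v0 <- v0                     {10,11,12,13,14,15,16,17,18,19,20,21,22,23,24,25,26,27,28,29,30,31}
step 10: v0 <- -3                     {0,1,2,3,4,5,6,7,8,9,10,11,12,13,14,15,16,17,18,19,20,21,22,23,24,25,26,27,28,29,30,31}

Answer: 11 steps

v0: -3,-3,-3,-3,-3,-3,-3,-3,-3,-3,-3,-3,-3,-3,-3,-3,-3,-3,-3,-3,-3,-3,-3,-3,-3,-3,-3,-3,-3,-3,-3,-3
v3: -4,-4,-4,-4,-4,-4,-4,-4,-4,-4,3,3,4,4,5,5,6,6,7,7,8,8,9,9,10,10,11,11,12,12,13,13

steps = 11; useful = 202; efficiency = 202/352 = 101/176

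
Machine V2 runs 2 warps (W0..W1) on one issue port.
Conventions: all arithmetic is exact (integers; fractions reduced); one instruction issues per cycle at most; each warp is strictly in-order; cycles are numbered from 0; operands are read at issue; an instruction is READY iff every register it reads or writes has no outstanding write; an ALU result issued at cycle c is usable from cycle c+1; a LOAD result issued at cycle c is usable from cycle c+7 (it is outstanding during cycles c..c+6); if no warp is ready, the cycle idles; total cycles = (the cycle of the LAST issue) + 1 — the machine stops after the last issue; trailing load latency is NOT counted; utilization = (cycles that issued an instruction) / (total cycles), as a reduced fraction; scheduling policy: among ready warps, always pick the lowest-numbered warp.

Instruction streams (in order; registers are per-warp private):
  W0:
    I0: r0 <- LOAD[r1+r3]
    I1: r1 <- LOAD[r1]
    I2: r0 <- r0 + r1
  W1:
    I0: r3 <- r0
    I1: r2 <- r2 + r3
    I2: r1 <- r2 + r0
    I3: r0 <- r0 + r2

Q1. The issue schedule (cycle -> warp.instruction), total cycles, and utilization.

cycle 0: W0.I0
cycle 1: W0.I1
cycle 2: W1.I0
cycle 3: W1.I1
cycle 4: W1.I2
cycle 5: W1.I3
cycle 6: idle
cycle 7: idle
cycle 8: W0.I2

Answer: 9 cycles, utilization 7/9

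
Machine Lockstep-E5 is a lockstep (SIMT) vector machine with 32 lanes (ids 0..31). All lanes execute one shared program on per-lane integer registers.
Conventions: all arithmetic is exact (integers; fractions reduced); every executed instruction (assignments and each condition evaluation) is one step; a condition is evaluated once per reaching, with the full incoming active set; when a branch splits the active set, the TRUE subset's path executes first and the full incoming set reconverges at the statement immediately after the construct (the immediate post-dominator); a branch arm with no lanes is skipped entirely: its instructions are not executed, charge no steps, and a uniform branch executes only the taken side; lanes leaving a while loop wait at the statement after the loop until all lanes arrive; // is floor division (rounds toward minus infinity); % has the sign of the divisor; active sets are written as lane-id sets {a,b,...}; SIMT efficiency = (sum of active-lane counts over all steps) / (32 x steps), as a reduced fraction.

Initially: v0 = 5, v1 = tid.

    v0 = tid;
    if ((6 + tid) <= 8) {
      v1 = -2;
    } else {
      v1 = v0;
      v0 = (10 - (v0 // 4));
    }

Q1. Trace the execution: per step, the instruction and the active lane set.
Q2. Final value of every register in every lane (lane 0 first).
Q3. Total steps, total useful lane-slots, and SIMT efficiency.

step 0: v0 <- tid                    {0,1,2,3,4,5,6,7,8,9,10,11,12,13,14,15,16,17,18,19,20,21,22,23,24,25,26,27,28,29,30,31}
step 1: eval ((6 + tid) <= 8)        {0,1,2,3,4,5,6,7,8,9,10,11,12,13,14,15,16,17,18,19,20,21,22,23,24,25,26,27,28,29,30,31}
step 2: v1 <- -2                     {0,1,2}
step 3: v1 <- v0                     {3,4,5,6,7,8,9,10,11,12,13,14,15,16,17,18,19,20,21,22,23,24,25,26,27,28,29,30,31}
step 4: v0 <- (10 - (v0 // 4))       {3,4,5,6,7,8,9,10,11,12,13,14,15,16,17,18,19,20,21,22,23,24,25,26,27,28,29,30,31}

Answer: 5 steps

v0: 0,1,2,10,9,9,9,9,8,8,8,8,7,7,7,7,6,6,6,6,5,5,5,5,4,4,4,4,3,3,3,3
v1: -2,-2,-2,3,4,5,6,7,8,9,10,11,12,13,14,15,16,17,18,19,20,21,22,23,24,25,26,27,28,29,30,31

steps = 5; useful = 125; efficiency = 125/160 = 25/32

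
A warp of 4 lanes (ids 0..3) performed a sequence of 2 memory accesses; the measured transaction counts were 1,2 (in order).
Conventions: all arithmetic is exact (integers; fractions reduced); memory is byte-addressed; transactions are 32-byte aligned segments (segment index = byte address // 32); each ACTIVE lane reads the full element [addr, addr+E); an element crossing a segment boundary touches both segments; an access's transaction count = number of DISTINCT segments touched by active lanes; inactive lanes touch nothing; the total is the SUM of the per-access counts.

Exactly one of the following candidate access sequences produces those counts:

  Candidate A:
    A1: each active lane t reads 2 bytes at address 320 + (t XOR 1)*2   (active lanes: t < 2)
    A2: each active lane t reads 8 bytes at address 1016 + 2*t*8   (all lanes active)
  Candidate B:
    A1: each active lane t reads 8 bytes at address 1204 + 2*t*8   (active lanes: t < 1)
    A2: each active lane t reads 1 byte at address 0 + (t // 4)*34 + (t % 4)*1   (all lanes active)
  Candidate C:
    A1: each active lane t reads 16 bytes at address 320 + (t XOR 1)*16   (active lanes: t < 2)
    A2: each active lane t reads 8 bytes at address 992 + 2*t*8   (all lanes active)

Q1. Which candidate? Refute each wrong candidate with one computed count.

A: A2 gives 3 transactions, not 2
B: A2 gives 1 transaction, not 2
C: all counts match (1,2)

Answer: C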